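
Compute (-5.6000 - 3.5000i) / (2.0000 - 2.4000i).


Conjugate of z2 = 2.0000 + 2.4000i
Numerator: (-5.6000 - 3.5000i)(2.0000 + 2.4000i) = -2.8000 - 20.4400i
Denominator: 2^2 + (-2.4)^2 = 9.76
Result = (-2.8000 - 20.4400i)/9.76

-0.2869 - 2.0943i


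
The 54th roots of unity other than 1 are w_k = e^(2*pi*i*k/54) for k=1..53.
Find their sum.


With w = e^(2*pi*i/54), all 54 of the 54th roots of unity w^0 = 1, w, ..., w^(53) sum to 0: 1 + w + ... + w^(53) = (1 - w^54)/(1 - w) = 0 since w^54 = 1, w ≠ 1.
Removing the root 1: w + w^2 + ... + w^(53) = 0 - 1 = -1

Sum = -1


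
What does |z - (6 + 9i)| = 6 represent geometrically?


|z - z0| = r is a circle with center z0 and radius r.
Center = (6, 9), radius = 6

Circle with center (6, 9) and radius 6


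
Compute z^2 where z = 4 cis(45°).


r^2 = 4^2 = 16
n*theta = 2*45° = 90° = 90° (mod 360)
a = 16*cos(90°) = 0
b = 16*sin(90°) = 16.0000

16 cis(90°) = 0 + 16.0000i


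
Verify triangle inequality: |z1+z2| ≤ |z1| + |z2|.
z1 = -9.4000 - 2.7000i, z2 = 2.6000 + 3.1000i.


|z1| = sqrt((-9.4)^2 + (-2.7)^2) = sqrt(95.65) = 9.7801
|z2| = sqrt(2.6^2 + 3.1^2) = sqrt(16.37) = 4.0460
z1+z2 = -6.8000 + 0.4000i
|z1+z2| = sqrt(46.4) = 6.8118
|z1|+|z2| = 9.7801 + 4.0460 = 13.8261

|z1+z2| = 6.8118 ≤ |z1|+|z2| = 13.8261 (verified)


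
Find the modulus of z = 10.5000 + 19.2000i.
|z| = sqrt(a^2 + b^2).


|z| = sqrt(10.5^2 + 19.2^2) = sqrt(110.25 + 368.64) = sqrt(478.89) = 21.8836

|z| = 21.8836


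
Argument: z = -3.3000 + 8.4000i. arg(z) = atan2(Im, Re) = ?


Re = -3.3, Im = 8.4
arg = atan2(8.4, -3.3) = 111.4477 degrees

arg(z) = 111.4477 degrees


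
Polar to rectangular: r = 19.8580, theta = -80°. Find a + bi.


a = 19.8580*cos(-80°) = 19.8580*0.17365 = 3.4483
b = 19.8580*sin(-80°) = 19.8580*(-0.984808) = -19.5563

3.4483 - 19.5563i


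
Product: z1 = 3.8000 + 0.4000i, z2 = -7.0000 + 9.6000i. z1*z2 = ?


Real = 3.8*(-7) - 0.4*9.6 = -26.6 - 3.84 = -30.44
Imag = 3.8*9.6 - (7)*0.4 = 36.48 - (2.8) = 33.68

-30.4400 + 33.6800i


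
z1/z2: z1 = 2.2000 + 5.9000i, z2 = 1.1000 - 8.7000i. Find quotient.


Conjugate of z2 = 1.1000 + 8.7000i
Numerator: (2.2000 + 5.9000i)(1.1000 + 8.7000i) = -48.9100 + 25.6300i
Denominator: 1.1^2 + (-8.7)^2 = 76.9
Result = (-48.9100 + 25.6300i)/76.9

-0.6360 + 0.3333i


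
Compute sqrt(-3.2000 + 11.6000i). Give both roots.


|z| = sqrt(10.24+134.56) = 12.0333
sqrt((|z|+a)/2) = sqrt((12.0333+(-3.2))/2) = sqrt(4.4166) = 2.1016
sqrt((|z|-a)/2) = sqrt((12.0333-(-3.2))/2) = sqrt(7.6166) = 2.7598

±(2.1016 + 2.7598i) i.e. 2.1016 + 2.7598i and -2.1016 - 2.7598i


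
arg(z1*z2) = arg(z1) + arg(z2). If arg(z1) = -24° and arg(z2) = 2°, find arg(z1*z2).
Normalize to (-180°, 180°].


arg(z1*z2) = -24° + 2° = -22°
Normalized to (-180°, 180°]: -22°

-22°


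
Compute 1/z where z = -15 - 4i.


|z|^2 = 225+16 = 241
1/z = (-15 + 4i)/241

1/z = -0.0622 + 0.0166i


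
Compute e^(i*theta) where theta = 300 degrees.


cos(300°) = 0.5000
sin(300°) = -0.8660

e^(i*300°) = 0.5000 - 0.8660i


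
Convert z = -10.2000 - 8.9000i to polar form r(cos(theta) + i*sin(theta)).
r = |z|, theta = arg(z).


r = sqrt(104.04+79.21) = sqrt(183.25) = 13.5370
theta = atan2(-8.9, -10.2) = -138.8937 degrees

r = 13.5370, theta = -138.8937 degrees


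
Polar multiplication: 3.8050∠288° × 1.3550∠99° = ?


r = 3.8050 * 1.3550 = 5.1558
theta = 288° + 99° = 387° = 27° (mod 360)

5.1558 cis(27°)


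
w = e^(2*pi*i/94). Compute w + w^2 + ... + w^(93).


With w = e^(2*pi*i/94), all 94 of the 94th roots of unity w^0 = 1, w, ..., w^(93) sum to 0: 1 + w + ... + w^(93) = (1 - w^94)/(1 - w) = 0 since w^94 = 1, w ≠ 1.
Removing the root 1: w + w^2 + ... + w^(93) = 0 - 1 = -1

Sum = -1


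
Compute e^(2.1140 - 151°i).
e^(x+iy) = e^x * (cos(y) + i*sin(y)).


e^2.1140 = 8.2813
cos(-151°) = -0.87462
sin(-151°) = -0.48481
Real = 8.2813*(-0.87462) = -7.2430
Imag = 8.2813*(-0.48481) = -4.0149

-7.2430 - 4.0149i


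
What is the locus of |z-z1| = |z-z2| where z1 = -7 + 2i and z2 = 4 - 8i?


Equal distances means the locus is the perpendicular bisector of z1 and z2.
Midpoint = ((-7+4)/2, (2+(-8))/2) = (-1.5000, -3.0000)

Perpendicular bisector through (-1.5000, -3.0000)


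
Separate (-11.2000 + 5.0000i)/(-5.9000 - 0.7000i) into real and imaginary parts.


Multiply by conjugate: (-11.2000 + 5.0000i)(-5.9000 + 0.7000i) / ((-5.9)^2 + (-0.7)^2)
Numerator real = -11.2*(-5.9) + 5*(-0.7) = 62.58
Numerator imag = 5*(-5.9) - (-11.2)*(-0.7) = -37.34
Denominator = 35.3
Re(z) = 62.58/35.3 = 1.7728
Im(z) = -37.34/35.3 = -1.0578

Re(z) = 1.7728, Im(z) = -1.0578


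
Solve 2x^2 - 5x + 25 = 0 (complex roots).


disc = (-5)^2 - 4*2*25 = 25 - 200 = -175
sqrt(|disc|) = sqrt(175) = 13.2288
Real part = 5/(2*2) = 1.2500
Imag part = 13.2288/(2*2) = 3.3072

1.2500 ± 3.3072i


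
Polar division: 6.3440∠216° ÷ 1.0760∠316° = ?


r = 6.3440 / 1.0760 = 5.8959
theta = 216° - 316° = -100° = 260° (mod 360)

5.8959 cis(260°)


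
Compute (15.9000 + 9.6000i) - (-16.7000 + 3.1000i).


Real: 15.9 + 16.7 = 32.6
Imag: 9.6 - 3.1 = 6.5

32.6000 + 6.5000i


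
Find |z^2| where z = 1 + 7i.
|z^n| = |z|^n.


|z| = sqrt(1+49) = sqrt(50) = 7.0711
|z^2| = |z|^2 = (sqrt(50))^2 = 50

|z^2| = 50


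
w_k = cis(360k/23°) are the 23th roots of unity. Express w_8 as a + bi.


Angle = 360*8/23 = 125.2174°
a = cos(125.2174°) = -0.5767
b = sin(125.2174°) = 0.8170

-0.5767 + 0.8170i


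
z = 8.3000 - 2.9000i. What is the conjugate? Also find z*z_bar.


z_bar = 8.3000 + 2.9000i
z*z_bar = 8.3^2 + (-2.9)^2 = 68.89 + 8.41 = 77.3

z_bar = 8.3000 + 2.9000i, z*z_bar = 77.3


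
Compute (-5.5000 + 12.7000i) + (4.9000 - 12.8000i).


Real: -5.5 + 4.9 = -0.6
Imag: 12.7 - 12.8 = -0.1

-0.6000 - 0.1000i


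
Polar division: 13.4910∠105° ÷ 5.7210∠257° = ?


r = 13.4910 / 5.7210 = 2.3582
theta = 105° - 257° = -152° = 208° (mod 360)

2.3582 cis(208°)


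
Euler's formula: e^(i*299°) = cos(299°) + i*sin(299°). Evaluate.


cos(299°) = 0.4848
sin(299°) = -0.8746

e^(i*299°) = 0.4848 - 0.8746i


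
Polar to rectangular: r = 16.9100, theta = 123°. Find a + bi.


a = 16.9100*cos(123°) = 16.9100*(-0.544639) = -9.2098
b = 16.9100*sin(123°) = 16.9100*0.83867 = 14.1819

-9.2098 + 14.1819i


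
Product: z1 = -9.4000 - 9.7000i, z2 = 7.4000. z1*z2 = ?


Real = -9.4*7.4 - (-9.7)*0 = -69.56 - 0 = -69.56
Imag = -9.4*0 + 7.4*(-9.7) = 0 - (71.78) = -71.78

-69.5600 - 71.7800i


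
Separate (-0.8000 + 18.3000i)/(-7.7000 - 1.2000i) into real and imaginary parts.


Multiply by conjugate: (-0.8000 + 18.3000i)(-7.7000 + 1.2000i) / ((-7.7)^2 + (-1.2)^2)
Numerator real = -0.8*(-7.7) + 18.3*(-1.2) = -15.8
Numerator imag = 18.3*(-7.7) - (-0.8)*(-1.2) = -141.87
Denominator = 60.73
Re(z) = -15.8/60.73 = -0.2602
Im(z) = -141.87/60.73 = -2.3361

Re(z) = -0.2602, Im(z) = -2.3361


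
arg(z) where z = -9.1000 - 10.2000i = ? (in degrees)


Re = -9.1, Im = -10.2
arg = atan2(-10.2, -9.1) = -131.7380 degrees

arg(z) = -131.7380 degrees


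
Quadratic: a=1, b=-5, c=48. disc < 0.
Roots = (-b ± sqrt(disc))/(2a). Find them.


disc = (-5)^2 - 4*1*48 = 25 - 192 = -167
sqrt(|disc|) = sqrt(167) = 12.9228
Real part = 5/(2*1) = 2.5000
Imag part = 12.9228/(2*1) = 6.4614

2.5000 ± 6.4614i


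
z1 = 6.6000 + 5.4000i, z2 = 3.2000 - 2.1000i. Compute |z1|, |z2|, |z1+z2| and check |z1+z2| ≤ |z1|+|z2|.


|z1| = sqrt(6.6^2 + 5.4^2) = sqrt(72.72) = 8.5276
|z2| = sqrt(3.2^2 + (-2.1)^2) = sqrt(14.65) = 3.8275
z1+z2 = 9.8000 + 3.3000i
|z1+z2| = sqrt(106.93) = 10.3407
|z1|+|z2| = 8.5276 + 3.8275 = 12.3551

|z1+z2| = 10.3407 ≤ |z1|+|z2| = 12.3551 (verified)


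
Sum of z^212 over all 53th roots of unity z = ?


The roots are w_k = w^k with w = e^(2*pi*i/53), and (w^k)^212 = (w^212)^k.
So S = 1 + u + u^2 + ... + u^(52) with u = w^212.
212 = 4*53 + 0, so 212 is a multiple of 53 and u = (w^53)^4 = 1.
Every one of the 53 terms equals 1: S = 53

S = 53


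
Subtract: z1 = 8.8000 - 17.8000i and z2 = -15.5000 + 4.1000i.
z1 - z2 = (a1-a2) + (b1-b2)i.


Real: 8.8 + 15.5 = 24.3
Imag: -17.8 - 4.1 = -21.9

24.3000 - 21.9000i


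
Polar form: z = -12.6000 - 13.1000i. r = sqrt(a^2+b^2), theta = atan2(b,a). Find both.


r = sqrt(158.76+171.61) = sqrt(330.37) = 18.1761
theta = atan2(-13.1, -12.6) = -133.8854 degrees

r = 18.1761, theta = -133.8854 degrees


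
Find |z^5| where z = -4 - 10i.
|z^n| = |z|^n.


|z| = sqrt(16+100) = sqrt(116) = 10.7703
|z^5| = |z|^5 = (sqrt(116))^5 = 116^2 * sqrt(116) = 13456*sqrt(116)

|z^5| = 13456*sqrt(116) ≈ 144925.5553


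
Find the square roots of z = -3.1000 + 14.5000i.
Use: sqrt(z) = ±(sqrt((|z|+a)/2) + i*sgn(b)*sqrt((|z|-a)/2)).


|z| = sqrt(9.61+210.25) = 14.8277
sqrt((|z|+a)/2) = sqrt((14.8277+(-3.1))/2) = sqrt(5.8638) = 2.4215
sqrt((|z|-a)/2) = sqrt((14.8277-(-3.1))/2) = sqrt(8.9638) = 2.9940

±(2.4215 + 2.9940i) i.e. 2.4215 + 2.9940i and -2.4215 - 2.9940i


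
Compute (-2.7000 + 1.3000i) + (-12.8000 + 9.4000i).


Real: -2.7 - 12.8 = -15.5
Imag: 1.3 + 9.4 = 10.7

-15.5000 + 10.7000i


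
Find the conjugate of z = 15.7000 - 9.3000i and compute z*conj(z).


z_bar = 15.7000 + 9.3000i
z*z_bar = 15.7^2 + (-9.3)^2 = 246.49 + 86.49 = 332.98

z_bar = 15.7000 + 9.3000i, z*z_bar = 332.98


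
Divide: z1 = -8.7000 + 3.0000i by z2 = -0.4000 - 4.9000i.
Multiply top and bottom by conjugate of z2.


Conjugate of z2 = -0.4000 + 4.9000i
Numerator: (-8.7000 + 3.0000i)(-0.4000 + 4.9000i) = -11.2200 - 43.8300i
Denominator: (-0.4)^2 + (-4.9)^2 = 24.17
Result = (-11.2200 - 43.8300i)/24.17

-0.4642 - 1.8134i


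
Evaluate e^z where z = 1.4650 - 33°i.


e^1.4650 = 4.32754
cos(-33°) = 0.83867
sin(-33°) = -0.544639
Real = 4.32754*0.83867 = 3.6294
Imag = 4.32754*(-0.544639) = -2.3569

3.6294 - 2.3569i


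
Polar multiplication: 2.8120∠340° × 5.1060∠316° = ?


r = 2.8120 * 5.1060 = 14.3581
theta = 340° + 316° = 656° = 296° (mod 360)

14.3581 cis(296°)


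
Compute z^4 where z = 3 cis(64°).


r^4 = 3^4 = 81
n*theta = 4*64° = 256° = 256° (mod 360)
a = 81*cos(256°) = -19.5957
b = 81*sin(256°) = -78.5940

81 cis(256°) = -19.5957 - 78.5940i


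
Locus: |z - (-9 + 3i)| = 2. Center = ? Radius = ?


|z - z0| = r is a circle with center z0 and radius r.
Center = (-9, 3), radius = 2

Circle with center (-9, 3) and radius 2


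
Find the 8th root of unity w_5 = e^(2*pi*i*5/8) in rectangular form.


Angle = 360*5/8 = 225°
a = cos(225°) = -0.7071
b = sin(225°) = -0.7071

-0.7071 - 0.7071i


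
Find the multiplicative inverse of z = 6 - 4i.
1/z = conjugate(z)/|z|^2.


|z|^2 = 36+16 = 52
1/z = (6 + 4i)/52

1/z = 0.1154 + 0.0769i


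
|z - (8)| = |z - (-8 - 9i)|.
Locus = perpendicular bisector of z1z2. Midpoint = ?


Equal distances means the locus is the perpendicular bisector of z1 and z2.
Midpoint = ((8+(-8))/2, (0+(-9))/2) = (0, -4.5000)

Perpendicular bisector through (0, -4.5000)


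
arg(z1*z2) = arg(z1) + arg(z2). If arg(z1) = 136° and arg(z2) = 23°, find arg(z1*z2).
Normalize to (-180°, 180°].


arg(z1*z2) = 136° + 23° = 159°
Normalized to (-180°, 180°]: 159°

159°


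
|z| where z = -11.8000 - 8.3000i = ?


|z| = sqrt((-11.8)^2 + (-8.3)^2) = sqrt(139.24 + 68.89) = sqrt(208.13) = 14.4267

|z| = 14.4267


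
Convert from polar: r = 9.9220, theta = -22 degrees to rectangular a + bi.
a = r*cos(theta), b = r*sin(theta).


a = 9.9220*cos(-22°) = 9.9220*0.92718 = 9.1995
b = 9.9220*sin(-22°) = 9.9220*(-0.3746) = -3.7168

9.1995 - 3.7168i


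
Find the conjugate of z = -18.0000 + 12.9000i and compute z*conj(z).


z_bar = -18.0000 - 12.9000i
z*z_bar = (-18)^2 + 12.9^2 = 324 + 166.41 = 490.41

z_bar = -18.0000 - 12.9000i, z*z_bar = 490.41


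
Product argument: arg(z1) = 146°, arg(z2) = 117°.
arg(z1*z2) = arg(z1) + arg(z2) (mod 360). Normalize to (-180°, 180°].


arg(z1*z2) = 146° + 117° = 263°
Normalized to (-180°, 180°]: -97°

-97°


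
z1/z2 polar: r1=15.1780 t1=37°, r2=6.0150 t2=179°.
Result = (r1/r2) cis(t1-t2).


r = 15.1780 / 6.0150 = 2.5234
theta = 37° - 179° = -142° = 218° (mod 360)

2.5234 cis(218°)


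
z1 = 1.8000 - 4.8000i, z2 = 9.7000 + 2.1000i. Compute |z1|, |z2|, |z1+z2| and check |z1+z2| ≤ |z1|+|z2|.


|z1| = sqrt(1.8^2 + (-4.8)^2) = sqrt(26.28) = 5.1264
|z2| = sqrt(9.7^2 + 2.1^2) = sqrt(98.5) = 9.9247
z1+z2 = 11.5000 - 2.7000i
|z1+z2| = sqrt(139.54) = 11.8127
|z1|+|z2| = 5.1264 + 9.9247 = 15.0511

|z1+z2| = 11.8127 ≤ |z1|+|z2| = 15.0511 (verified)


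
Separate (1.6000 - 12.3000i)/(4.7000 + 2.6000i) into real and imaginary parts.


Multiply by conjugate: (1.6000 - 12.3000i)(4.7000 - 2.6000i) / (4.7^2 + 2.6^2)
Numerator real = 1.6*4.7 - (12.3)*2.6 = -24.46
Numerator imag = -12.3*4.7 - 1.6*2.6 = -61.97
Denominator = 28.85
Re(z) = -24.46/28.85 = -0.8478
Im(z) = -61.97/28.85 = -2.1480

Re(z) = -0.8478, Im(z) = -2.1480


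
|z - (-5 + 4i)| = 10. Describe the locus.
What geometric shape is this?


|z - z0| = r is a circle with center z0 and radius r.
Center = (-5, 4), radius = 10

Circle with center (-5, 4) and radius 10


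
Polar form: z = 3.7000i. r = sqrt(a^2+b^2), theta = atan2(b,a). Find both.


r = sqrt(0+13.69) = sqrt(13.69) = 3.7000
theta = atan2(3.7, 0) = 90.0000 degrees

r = 3.7000, theta = 90.0000 degrees


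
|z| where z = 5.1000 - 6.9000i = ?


|z| = sqrt(5.1^2 + (-6.9)^2) = sqrt(26.01 + 47.61) = sqrt(73.62) = 8.5802

|z| = 8.5802


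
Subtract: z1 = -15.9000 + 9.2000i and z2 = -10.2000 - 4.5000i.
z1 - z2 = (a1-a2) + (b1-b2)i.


Real: -15.9 + 10.2 = -5.7
Imag: 9.2 + 4.5 = 13.7

-5.7000 + 13.7000i


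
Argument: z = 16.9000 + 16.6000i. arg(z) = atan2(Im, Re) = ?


Re = 16.9, Im = 16.6
arg = atan2(16.6, 16.9) = 44.4869 degrees

arg(z) = 44.4869 degrees


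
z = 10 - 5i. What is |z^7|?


|z| = sqrt(100+25) = sqrt(125) = 11.1803
|z^7| = |z|^7 = (sqrt(125))^7 = 125^3 * sqrt(125) = 1953125*sqrt(125)

|z^7| = 1953125*sqrt(125) ≈ 21836601.3428


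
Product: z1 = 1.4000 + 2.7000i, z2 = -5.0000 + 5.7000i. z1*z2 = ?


Real = 1.4*(-5) - 2.7*5.7 = -7 - 15.39 = -22.39
Imag = 1.4*5.7 - (5)*2.7 = 7.98 - (13.5) = -5.52

-22.3900 - 5.5200i


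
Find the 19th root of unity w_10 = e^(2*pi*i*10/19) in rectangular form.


Angle = 360*10/19 = 189.4737°
a = cos(189.4737°) = -0.9864
b = sin(189.4737°) = -0.1646

-0.9864 - 0.1646i


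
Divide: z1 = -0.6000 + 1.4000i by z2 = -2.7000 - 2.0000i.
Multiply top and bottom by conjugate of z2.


Conjugate of z2 = -2.7000 + 2.0000i
Numerator: (-0.6000 + 1.4000i)(-2.7000 + 2.0000i) = -1.1800 - 4.9800i
Denominator: (-2.7)^2 + (-2)^2 = 11.29
Result = (-1.1800 - 4.9800i)/11.29

-0.1045 - 0.4411i


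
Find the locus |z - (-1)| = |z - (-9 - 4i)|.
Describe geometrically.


Equal distances means the locus is the perpendicular bisector of z1 and z2.
Midpoint = ((-1+(-9))/2, (0+(-4))/2) = (-5.0000, -2.0000)

Perpendicular bisector through (-5.0000, -2.0000)


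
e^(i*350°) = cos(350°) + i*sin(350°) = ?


cos(350°) = 0.9848
sin(350°) = -0.1736

e^(i*350°) = 0.9848 - 0.1736i


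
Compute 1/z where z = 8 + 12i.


|z|^2 = 64+144 = 208
1/z = (8 - 12i)/208

1/z = 0.0385 - 0.0577i


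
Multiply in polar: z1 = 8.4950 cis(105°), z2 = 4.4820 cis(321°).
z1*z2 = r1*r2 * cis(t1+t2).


r = 8.4950 * 4.4820 = 38.0746
theta = 105° + 321° = 426° = 66° (mod 360)

38.0746 cis(66°)


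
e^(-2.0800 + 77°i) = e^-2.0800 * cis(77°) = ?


e^-2.0800 = 0.1249
cos(77°) = 0.225
sin(77°) = 0.9744
Real = 0.1249*0.225 = 0.0281
Imag = 0.1249*0.9744 = 0.1217

0.0281 + 0.1217i


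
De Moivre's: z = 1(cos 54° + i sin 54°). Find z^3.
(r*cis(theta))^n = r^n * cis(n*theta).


r^3 = 1^3 = 1
n*theta = 3*54° = 162° = 162° (mod 360)
a = 1*cos(162°) = -0.9511
b = 1*sin(162°) = 0.3090

1 cis(162°) = -0.9511 + 0.3090i


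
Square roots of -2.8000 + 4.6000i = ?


|z| = sqrt(7.84+21.16) = 5.3852
sqrt((|z|+a)/2) = sqrt((5.3852+(-2.8))/2) = sqrt(1.2926) = 1.1369
sqrt((|z|-a)/2) = sqrt((5.3852-(-2.8))/2) = sqrt(4.0926) = 2.0230

±(1.1369 + 2.0230i) i.e. 1.1369 + 2.0230i and -1.1369 - 2.0230i


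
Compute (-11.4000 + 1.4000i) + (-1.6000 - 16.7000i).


Real: -11.4 - 1.6 = -13
Imag: 1.4 - 16.7 = -15.3

-13.0000 - 15.3000i


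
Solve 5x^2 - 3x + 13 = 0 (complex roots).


disc = (-3)^2 - 4*5*13 = 9 - 260 = -251
sqrt(|disc|) = sqrt(251) = 15.8430
Real part = 3/(2*5) = 0.3000
Imag part = 15.8430/(2*5) = 1.5843

0.3000 ± 1.5843i


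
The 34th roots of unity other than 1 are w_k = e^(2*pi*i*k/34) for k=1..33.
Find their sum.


With w = e^(2*pi*i/34), all 34 of the 34th roots of unity w^0 = 1, w, ..., w^(33) sum to 0: 1 + w + ... + w^(33) = (1 - w^34)/(1 - w) = 0 since w^34 = 1, w ≠ 1.
Removing the root 1: w + w^2 + ... + w^(33) = 0 - 1 = -1

Sum = -1


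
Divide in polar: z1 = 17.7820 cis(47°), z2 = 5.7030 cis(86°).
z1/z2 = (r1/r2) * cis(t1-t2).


r = 17.7820 / 5.7030 = 3.1180
theta = 47° - 86° = -39° = 321° (mod 360)

3.1180 cis(321°)


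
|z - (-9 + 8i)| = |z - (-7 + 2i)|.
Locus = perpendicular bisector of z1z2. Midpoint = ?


Equal distances means the locus is the perpendicular bisector of z1 and z2.
Midpoint = ((-9+(-7))/2, (8+2)/2) = (-8.0000, 5.0000)

Perpendicular bisector through (-8.0000, 5.0000)


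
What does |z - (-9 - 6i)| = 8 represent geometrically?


|z - z0| = r is a circle with center z0 and radius r.
Center = (-9, -6), radius = 8

Circle with center (-9, -6) and radius 8


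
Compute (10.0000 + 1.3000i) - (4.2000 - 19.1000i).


Real: 10 - 4.2 = 5.8
Imag: 1.3 + 19.1 = 20.4

5.8000 + 20.4000i


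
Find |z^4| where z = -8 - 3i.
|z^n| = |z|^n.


|z| = sqrt(64+9) = sqrt(73) = 8.5440
|z^4| = |z|^4 = (sqrt(73))^4 = 73^2 = 5329

|z^4| = 5329


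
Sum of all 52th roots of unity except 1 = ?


With w = e^(2*pi*i/52), all 52 of the 52th roots of unity w^0 = 1, w, ..., w^(51) sum to 0: 1 + w + ... + w^(51) = (1 - w^52)/(1 - w) = 0 since w^52 = 1, w ≠ 1.
Removing the root 1: w + w^2 + ... + w^(51) = 0 - 1 = -1

Sum = -1


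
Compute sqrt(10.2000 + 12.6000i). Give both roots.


|z| = sqrt(104.04+158.76) = 16.2111
sqrt((|z|+a)/2) = sqrt((16.2111+10.2)/2) = sqrt(13.2056) = 3.6339
sqrt((|z|-a)/2) = sqrt((16.2111-10.2)/2) = sqrt(3.0056) = 1.7337

±(3.6339 + 1.7337i) i.e. 3.6339 + 1.7337i and -3.6339 - 1.7337i


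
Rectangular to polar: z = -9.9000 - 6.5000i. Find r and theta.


r = sqrt(98.01+42.25) = sqrt(140.26) = 11.8431
theta = atan2(-6.5, -9.9) = -146.7125 degrees

r = 11.8431, theta = -146.7125 degrees


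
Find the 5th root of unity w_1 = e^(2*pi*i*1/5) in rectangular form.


Angle = 360*1/5 = 72°
a = cos(72°) = 0.3090
b = sin(72°) = 0.9511

0.3090 + 0.9511i


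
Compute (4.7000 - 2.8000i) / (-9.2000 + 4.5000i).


Conjugate of z2 = -9.2000 - 4.5000i
Numerator: (4.7000 - 2.8000i)(-9.2000 - 4.5000i) = -55.8400 + 4.6100i
Denominator: (-9.2)^2 + 4.5^2 = 104.89
Result = (-55.8400 + 4.6100i)/104.89

-0.5324 + 0.0440i


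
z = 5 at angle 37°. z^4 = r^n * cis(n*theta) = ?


r^4 = 5^4 = 625
n*theta = 4*37° = 148° = 148° (mod 360)
a = 625*cos(148°) = -530.0301
b = 625*sin(148°) = 331.1995

625 cis(148°) = -530.0301 + 331.1995i


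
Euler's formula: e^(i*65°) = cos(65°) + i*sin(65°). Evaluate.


cos(65°) = 0.4226
sin(65°) = 0.9063

e^(i*65°) = 0.4226 + 0.9063i


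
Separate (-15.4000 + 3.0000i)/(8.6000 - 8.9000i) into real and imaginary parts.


Multiply by conjugate: (-15.4000 + 3.0000i)(8.6000 + 8.9000i) / (8.6^2 + (-8.9)^2)
Numerator real = -15.4*8.6 + 3*(-8.9) = -159.14
Numerator imag = 3*8.6 - (-15.4)*(-8.9) = -111.26
Denominator = 153.17
Re(z) = -159.14/153.17 = -1.0390
Im(z) = -111.26/153.17 = -0.7264

Re(z) = -1.0390, Im(z) = -0.7264


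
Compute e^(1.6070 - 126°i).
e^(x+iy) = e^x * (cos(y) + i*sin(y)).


e^1.6070 = 4.9878
cos(-126°) = -0.5878
sin(-126°) = -0.80902
Real = 4.9878*(-0.5878) = -2.9318
Imag = 4.9878*(-0.80902) = -4.0352

-2.9318 - 4.0352i


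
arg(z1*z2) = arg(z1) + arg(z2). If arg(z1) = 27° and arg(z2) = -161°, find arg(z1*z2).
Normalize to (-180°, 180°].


arg(z1*z2) = 27° - 161° = -134°
Normalized to (-180°, 180°]: -134°

-134°


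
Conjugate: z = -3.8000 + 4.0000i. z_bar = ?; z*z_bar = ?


z_bar = -3.8000 - 4.0000i
z*z_bar = (-3.8)^2 + 4^2 = 14.44 + 16 = 30.44

z_bar = -3.8000 - 4.0000i, z*z_bar = 30.44


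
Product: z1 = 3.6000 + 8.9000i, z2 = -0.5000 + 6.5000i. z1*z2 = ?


Real = 3.6*(-0.5) - 8.9*6.5 = -1.8 - 57.85 = -59.65
Imag = 3.6*6.5 - (0.5)*8.9 = 23.4 - (4.45) = 18.95

-59.6500 + 18.9500i


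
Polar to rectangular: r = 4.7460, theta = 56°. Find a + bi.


a = 4.7460*cos(56°) = 4.7460*0.55919 = 2.6539
b = 4.7460*sin(56°) = 4.7460*0.82904 = 3.9346

2.6539 + 3.9346i


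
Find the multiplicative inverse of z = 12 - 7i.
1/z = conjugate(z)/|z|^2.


|z|^2 = 144+49 = 193
1/z = (12 + 7i)/193

1/z = 0.0622 + 0.0363i


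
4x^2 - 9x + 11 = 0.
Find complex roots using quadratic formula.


disc = (-9)^2 - 4*4*11 = 81 - 176 = -95
sqrt(|disc|) = sqrt(95) = 9.7468
Real part = 9/(2*4) = 1.1250
Imag part = 9.7468/(2*4) = 1.2183

1.1250 ± 1.2183i


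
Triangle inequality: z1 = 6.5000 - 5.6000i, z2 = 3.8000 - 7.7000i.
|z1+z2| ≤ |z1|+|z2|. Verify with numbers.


|z1| = sqrt(6.5^2 + (-5.6)^2) = sqrt(73.61) = 8.5796
|z2| = sqrt(3.8^2 + (-7.7)^2) = sqrt(73.73) = 8.5866
z1+z2 = 10.3000 - 13.3000i
|z1+z2| = sqrt(282.98) = 16.8220
|z1|+|z2| = 8.5796 + 8.5866 = 17.1662

|z1+z2| = 16.8220 ≤ |z1|+|z2| = 17.1662 (verified)


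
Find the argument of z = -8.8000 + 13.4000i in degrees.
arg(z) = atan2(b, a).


Re = -8.8, Im = 13.4
arg = atan2(13.4, -8.8) = 123.2936 degrees

arg(z) = 123.2936 degrees


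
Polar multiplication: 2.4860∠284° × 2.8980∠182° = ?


r = 2.4860 * 2.8980 = 7.2044
theta = 284° + 182° = 466° = 106° (mod 360)

7.2044 cis(106°)


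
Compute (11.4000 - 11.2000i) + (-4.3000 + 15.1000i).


Real: 11.4 - 4.3 = 7.1
Imag: -11.2 + 15.1 = 3.9

7.1000 + 3.9000i


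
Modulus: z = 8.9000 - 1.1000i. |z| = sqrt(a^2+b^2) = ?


|z| = sqrt(8.9^2 + (-1.1)^2) = sqrt(79.21 + 1.21) = sqrt(80.42) = 8.9677

|z| = 8.9677


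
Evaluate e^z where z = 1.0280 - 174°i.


e^1.0280 = 2.7955
cos(-174°) = -0.99452
sin(-174°) = -0.10453
Real = 2.7955*(-0.99452) = -2.7802
Imag = 2.7955*(-0.10453) = -0.2922

-2.7802 - 0.2922i


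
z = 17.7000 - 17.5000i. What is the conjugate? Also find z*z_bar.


z_bar = 17.7000 + 17.5000i
z*z_bar = 17.7^2 + (-17.5)^2 = 313.29 + 306.25 = 619.54

z_bar = 17.7000 + 17.5000i, z*z_bar = 619.54


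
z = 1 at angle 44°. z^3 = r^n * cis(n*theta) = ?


r^3 = 1^3 = 1
n*theta = 3*44° = 132° = 132° (mod 360)
a = 1*cos(132°) = -0.6691
b = 1*sin(132°) = 0.7431

1 cis(132°) = -0.6691 + 0.7431i


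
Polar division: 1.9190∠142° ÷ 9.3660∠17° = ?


r = 1.9190 / 9.3660 = 0.2049
theta = 142° - 17° = 125° = 125° (mod 360)

0.2049 cis(125°)


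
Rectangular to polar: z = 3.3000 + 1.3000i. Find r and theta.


r = sqrt(10.89+1.69) = sqrt(12.58) = 3.5468
theta = atan2(1.3, 3.3) = 21.5014 degrees

r = 3.5468, theta = 21.5014 degrees


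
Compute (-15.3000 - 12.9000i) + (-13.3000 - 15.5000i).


Real: -15.3 - 13.3 = -28.6
Imag: -12.9 - 15.5 = -28.4

-28.6000 - 28.4000i


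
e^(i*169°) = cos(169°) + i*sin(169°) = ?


cos(169°) = -0.9816
sin(169°) = 0.1908

e^(i*169°) = -0.9816 + 0.1908i


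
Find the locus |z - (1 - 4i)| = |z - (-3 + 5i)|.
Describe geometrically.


Equal distances means the locus is the perpendicular bisector of z1 and z2.
Midpoint = ((1+(-3))/2, (-4+5)/2) = (-1.0000, 0.5000)

Perpendicular bisector through (-1.0000, 0.5000)


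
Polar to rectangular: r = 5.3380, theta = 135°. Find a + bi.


a = 5.3380*cos(135°) = 5.3380*(-0.7071) = -3.7745
b = 5.3380*sin(135°) = 5.3380*0.7071 = 3.7745

-3.7745 + 3.7745i


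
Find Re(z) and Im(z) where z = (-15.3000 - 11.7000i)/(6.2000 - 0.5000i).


Multiply by conjugate: (-15.3000 - 11.7000i)(6.2000 + 0.5000i) / (6.2^2 + (-0.5)^2)
Numerator real = -15.3*6.2 - (11.7)*(-0.5) = -89.01
Numerator imag = -11.7*6.2 - (-15.3)*(-0.5) = -80.19
Denominator = 38.69
Re(z) = -89.01/38.69 = -2.3006
Im(z) = -80.19/38.69 = -2.0726

Re(z) = -2.3006, Im(z) = -2.0726


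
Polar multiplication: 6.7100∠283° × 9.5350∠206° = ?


r = 6.7100 * 9.5350 = 63.9798
theta = 283° + 206° = 489° = 129° (mod 360)

63.9798 cis(129°)


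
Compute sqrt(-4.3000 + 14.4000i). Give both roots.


|z| = sqrt(18.49+207.36) = 15.0283
sqrt((|z|+a)/2) = sqrt((15.0283+(-4.3))/2) = sqrt(5.3642) = 2.3161
sqrt((|z|-a)/2) = sqrt((15.0283-(-4.3))/2) = sqrt(9.6642) = 3.1087

±(2.3161 + 3.1087i) i.e. 2.3161 + 3.1087i and -2.3161 - 3.1087i


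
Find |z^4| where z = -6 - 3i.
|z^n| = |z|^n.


|z| = sqrt(36+9) = sqrt(45) = 6.7082
|z^4| = |z|^4 = (sqrt(45))^4 = 45^2 = 2025

|z^4| = 2025


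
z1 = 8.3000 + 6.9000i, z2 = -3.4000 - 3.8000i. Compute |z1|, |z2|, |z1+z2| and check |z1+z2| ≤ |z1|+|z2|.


|z1| = sqrt(8.3^2 + 6.9^2) = sqrt(116.5) = 10.7935
|z2| = sqrt((-3.4)^2 + (-3.8)^2) = sqrt(26) = 5.0990
z1+z2 = 4.9000 + 3.1000i
|z1+z2| = sqrt(33.62) = 5.7983
|z1|+|z2| = 10.7935 + 5.0990 = 15.8925

|z1+z2| = 5.7983 ≤ |z1|+|z2| = 15.8925 (verified)


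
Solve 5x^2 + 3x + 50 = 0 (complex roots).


disc = 3^2 - 4*5*50 = 9 - 1000 = -991
sqrt(|disc|) = sqrt(991) = 31.4802
Real part = -3/(2*5) = -0.3000
Imag part = 31.4802/(2*5) = 3.1480

-0.3000 ± 3.1480i


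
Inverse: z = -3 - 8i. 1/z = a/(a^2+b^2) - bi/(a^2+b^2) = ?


|z|^2 = 9+64 = 73
1/z = (-3 + 8i)/73

1/z = -0.0411 + 0.1096i


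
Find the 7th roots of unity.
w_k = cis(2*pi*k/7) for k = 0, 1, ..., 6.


The 7th roots of unity are cis(360k/7°) for k=0..6
Angle step = 360/7 = 51.4286°
Primitive root: cis(51.4286°)
Primitive root = 0.6235 + 0.7818i

7 roots at angles: 0°, 51.4286°, 102.8571°, 154.2857°, 205.7143°, 257.1429°, 308.5714°


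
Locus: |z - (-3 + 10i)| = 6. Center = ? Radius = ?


|z - z0| = r is a circle with center z0 and radius r.
Center = (-3, 10), radius = 6

Circle with center (-3, 10) and radius 6


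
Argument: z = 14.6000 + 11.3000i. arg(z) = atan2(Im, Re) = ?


Re = 14.6, Im = 11.3
arg = atan2(11.3, 14.6) = 37.7389 degrees

arg(z) = 37.7389 degrees


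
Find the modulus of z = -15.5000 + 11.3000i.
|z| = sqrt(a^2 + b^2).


|z| = sqrt((-15.5)^2 + 11.3^2) = sqrt(240.25 + 127.69) = sqrt(367.94) = 19.1818

|z| = 19.1818


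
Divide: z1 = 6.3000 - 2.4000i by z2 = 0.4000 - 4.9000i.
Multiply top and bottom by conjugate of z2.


Conjugate of z2 = 0.4000 + 4.9000i
Numerator: (6.3000 - 2.4000i)(0.4000 + 4.9000i) = 14.2800 + 29.9100i
Denominator: 0.4^2 + (-4.9)^2 = 24.17
Result = (14.2800 + 29.9100i)/24.17

0.5908 + 1.2375i


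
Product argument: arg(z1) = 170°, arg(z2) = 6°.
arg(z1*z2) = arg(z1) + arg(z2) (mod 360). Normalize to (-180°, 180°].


arg(z1*z2) = 170° + 6° = 176°
Normalized to (-180°, 180°]: 176°

176°


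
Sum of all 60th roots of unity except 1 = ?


With w = e^(2*pi*i/60), all 60 of the 60th roots of unity w^0 = 1, w, ..., w^(59) sum to 0: 1 + w + ... + w^(59) = (1 - w^60)/(1 - w) = 0 since w^60 = 1, w ≠ 1.
Removing the root 1: w + w^2 + ... + w^(59) = 0 - 1 = -1

Sum = -1


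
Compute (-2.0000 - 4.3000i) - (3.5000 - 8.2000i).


Real: -2 - 3.5 = -5.5
Imag: -4.3 + 8.2 = 3.9

-5.5000 + 3.9000i


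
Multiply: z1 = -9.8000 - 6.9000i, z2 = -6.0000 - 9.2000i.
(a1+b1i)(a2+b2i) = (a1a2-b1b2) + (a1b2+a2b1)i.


Real = -9.8*(-6) - (-6.9)*(-9.2) = 58.8 - 63.48 = -4.68
Imag = -9.8*(-9.2) - (6)*(-6.9) = 90.16 + 41.4 = 131.56

-4.6800 + 131.5600i


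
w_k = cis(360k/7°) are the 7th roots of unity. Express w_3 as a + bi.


Angle = 360*3/7 = 154.2857°
a = cos(154.2857°) = -0.9010
b = sin(154.2857°) = 0.4339

-0.9010 + 0.4339i


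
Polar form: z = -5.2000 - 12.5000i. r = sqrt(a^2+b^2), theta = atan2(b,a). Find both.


r = sqrt(27.04+156.25) = sqrt(183.29) = 13.5385
theta = atan2(-12.5, -5.2) = -112.5873 degrees

r = 13.5385, theta = -112.5873 degrees


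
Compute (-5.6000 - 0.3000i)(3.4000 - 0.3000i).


Real = -5.6*3.4 - (-0.3)*(-0.3) = -19.04 - 0.09 = -19.13
Imag = -5.6*(-0.3) + 3.4*(-0.3) = 1.68 - (1.02) = 0.66

-19.1300 + 0.6600i


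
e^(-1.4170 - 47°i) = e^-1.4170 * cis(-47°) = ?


e^-1.4170 = 0.2424
cos(-47°) = 0.682
sin(-47°) = -0.7314
Real = 0.2424*0.682 = 0.1653
Imag = 0.2424*(-0.7314) = -0.1773

0.1653 - 0.1773i


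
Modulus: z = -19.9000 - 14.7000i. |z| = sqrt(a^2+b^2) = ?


|z| = sqrt((-19.9)^2 + (-14.7)^2) = sqrt(396.01 + 216.09) = sqrt(612.1) = 24.7407

|z| = 24.7407


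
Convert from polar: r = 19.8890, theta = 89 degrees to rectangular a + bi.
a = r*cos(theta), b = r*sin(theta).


a = 19.8890*cos(89°) = 19.8890*0.01745 = 0.3471
b = 19.8890*sin(89°) = 19.8890*0.99985 = 19.8860

0.3471 + 19.8860i


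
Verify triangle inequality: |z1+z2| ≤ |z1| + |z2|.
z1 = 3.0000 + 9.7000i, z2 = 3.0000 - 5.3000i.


|z1| = sqrt(3^2 + 9.7^2) = sqrt(103.09) = 10.1533
|z2| = sqrt(3^2 + (-5.3)^2) = sqrt(37.09) = 6.0902
z1+z2 = 6.0000 + 4.4000i
|z1+z2| = sqrt(55.36) = 7.4404
|z1|+|z2| = 10.1533 + 6.0902 = 16.2435

|z1+z2| = 7.4404 ≤ |z1|+|z2| = 16.2435 (verified)


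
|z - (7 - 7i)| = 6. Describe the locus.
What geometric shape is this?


|z - z0| = r is a circle with center z0 and radius r.
Center = (7, -7), radius = 6

Circle with center (7, -7) and radius 6


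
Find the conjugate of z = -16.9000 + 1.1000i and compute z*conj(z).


z_bar = -16.9000 - 1.1000i
z*z_bar = (-16.9)^2 + 1.1^2 = 285.61 + 1.21 = 286.82

z_bar = -16.9000 - 1.1000i, z*z_bar = 286.82


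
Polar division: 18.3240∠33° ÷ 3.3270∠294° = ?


r = 18.3240 / 3.3270 = 5.5077
theta = 33° - 294° = -261° = 99° (mod 360)

5.5077 cis(99°)


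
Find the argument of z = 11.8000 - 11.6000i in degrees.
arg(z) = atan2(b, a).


Re = 11.8, Im = -11.6
arg = atan2(-11.6, 11.8) = -44.5103 degrees

arg(z) = -44.5103 degrees


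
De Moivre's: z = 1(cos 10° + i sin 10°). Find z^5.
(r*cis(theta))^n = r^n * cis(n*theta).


r^5 = 1^5 = 1
n*theta = 5*10° = 50° = 50° (mod 360)
a = 1*cos(50°) = 0.6428
b = 1*sin(50°) = 0.7660

1 cis(50°) = 0.6428 + 0.7660i


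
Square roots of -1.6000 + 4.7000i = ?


|z| = sqrt(2.56+22.09) = 4.9649
sqrt((|z|+a)/2) = sqrt((4.9649+(-1.6))/2) = sqrt(1.6824) = 1.2971
sqrt((|z|-a)/2) = sqrt((4.9649-(-1.6))/2) = sqrt(3.2824) = 1.8118

±(1.2971 + 1.8118i) i.e. 1.2971 + 1.8118i and -1.2971 - 1.8118i


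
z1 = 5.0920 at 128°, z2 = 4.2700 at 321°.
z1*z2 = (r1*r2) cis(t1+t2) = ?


r = 5.0920 * 4.2700 = 21.7428
theta = 128° + 321° = 449° = 89° (mod 360)

21.7428 cis(89°)


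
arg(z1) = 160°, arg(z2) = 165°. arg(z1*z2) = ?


arg(z1*z2) = 160° + 165° = 325°
Normalized to (-180°, 180°]: -35°

-35°


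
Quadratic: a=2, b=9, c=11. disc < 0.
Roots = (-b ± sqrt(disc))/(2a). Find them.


disc = 9^2 - 4*2*11 = 81 - 88 = -7
sqrt(|disc|) = sqrt(7) = 2.6458
Real part = -9/(2*2) = -2.2500
Imag part = 2.6458/(2*2) = 0.6614

-2.2500 ± 0.6614i


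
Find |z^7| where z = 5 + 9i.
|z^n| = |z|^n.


|z| = sqrt(25+81) = sqrt(106) = 10.2956
|z^7| = |z|^7 = (sqrt(106))^7 = 106^3 * sqrt(106) = 1191016*sqrt(106)

|z^7| = 1191016*sqrt(106) ≈ 12262260.2280


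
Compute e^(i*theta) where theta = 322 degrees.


cos(322°) = 0.7880
sin(322°) = -0.6157

e^(i*322°) = 0.7880 - 0.6157i


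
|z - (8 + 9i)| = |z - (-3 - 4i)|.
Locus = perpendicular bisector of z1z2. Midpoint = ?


Equal distances means the locus is the perpendicular bisector of z1 and z2.
Midpoint = ((8+(-3))/2, (9+(-4))/2) = (2.5000, 2.5000)

Perpendicular bisector through (2.5000, 2.5000)


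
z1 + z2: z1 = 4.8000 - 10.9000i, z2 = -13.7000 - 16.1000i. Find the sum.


Real: 4.8 - 13.7 = -8.9
Imag: -10.9 - 16.1 = -27

-8.9000 - 27.0000i


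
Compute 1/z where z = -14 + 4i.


|z|^2 = 196+16 = 212
1/z = (-14 - 4i)/212

1/z = -0.0660 - 0.0189i


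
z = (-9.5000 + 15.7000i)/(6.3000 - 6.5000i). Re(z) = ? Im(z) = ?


Multiply by conjugate: (-9.5000 + 15.7000i)(6.3000 + 6.5000i) / (6.3^2 + (-6.5)^2)
Numerator real = -9.5*6.3 + 15.7*(-6.5) = -161.9
Numerator imag = 15.7*6.3 - (-9.5)*(-6.5) = 37.16
Denominator = 81.94
Re(z) = -161.9/81.94 = -1.9758
Im(z) = 37.16/81.94 = 0.4535

Re(z) = -1.9758, Im(z) = 0.4535


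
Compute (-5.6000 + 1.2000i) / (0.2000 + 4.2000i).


Conjugate of z2 = 0.2000 - 4.2000i
Numerator: (-5.6000 + 1.2000i)(0.2000 - 4.2000i) = 3.9200 + 23.7600i
Denominator: 0.2^2 + 4.2^2 = 17.68
Result = (3.9200 + 23.7600i)/17.68

0.2217 + 1.3439i


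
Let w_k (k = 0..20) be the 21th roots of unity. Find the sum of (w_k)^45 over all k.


The roots are w_k = w^k with w = e^(2*pi*i/21), and (w^k)^45 = (w^45)^k.
So S = 1 + u + u^2 + ... + u^(20) with u = w^45.
45 = 2*21 + 3, so 45 is not a multiple of 21: u = (w^21)^2 * w^3 = w^3 ≠ 1 (w is a primitive 21th root), while u^21 = (w^21)^45 = 1.
Geometric series: S = (1 - u^21)/(1 - u) = (1 - 1)/(1 - u) = 0

S = 0


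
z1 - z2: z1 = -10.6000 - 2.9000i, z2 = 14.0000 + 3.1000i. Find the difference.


Real: -10.6 - 14 = -24.6
Imag: -2.9 - 3.1 = -6

-24.6000 - 6.0000i


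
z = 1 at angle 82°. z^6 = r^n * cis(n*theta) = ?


r^6 = 1^6 = 1
n*theta = 6*82° = 492° = 132° (mod 360)
a = 1*cos(132°) = -0.6691
b = 1*sin(132°) = 0.7431

1 cis(132°) = -0.6691 + 0.7431i


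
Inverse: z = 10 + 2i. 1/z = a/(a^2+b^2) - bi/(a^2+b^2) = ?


|z|^2 = 100+4 = 104
1/z = (10 - 2i)/104

1/z = 0.0962 - 0.0192i


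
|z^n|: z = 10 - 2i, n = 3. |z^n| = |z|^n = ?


|z| = sqrt(100+4) = sqrt(104) = 10.1980
|z^3| = |z|^3 = (sqrt(104))^3 = 104*sqrt(104)

|z^3| = 104*sqrt(104) ≈ 1060.5961


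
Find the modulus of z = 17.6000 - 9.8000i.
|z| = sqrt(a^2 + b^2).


|z| = sqrt(17.6^2 + (-9.8)^2) = sqrt(309.76 + 96.04) = sqrt(405.8) = 20.1445

|z| = 20.1445


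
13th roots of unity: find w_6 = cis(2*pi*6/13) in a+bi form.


Angle = 360*6/13 = 166.1538°
a = cos(166.1538°) = -0.9709
b = sin(166.1538°) = 0.2393

-0.9709 + 0.2393i


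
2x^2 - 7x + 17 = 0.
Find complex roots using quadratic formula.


disc = (-7)^2 - 4*2*17 = 49 - 136 = -87
sqrt(|disc|) = sqrt(87) = 9.3274
Real part = 7/(2*2) = 1.7500
Imag part = 9.3274/(2*2) = 2.3318

1.7500 ± 2.3318i


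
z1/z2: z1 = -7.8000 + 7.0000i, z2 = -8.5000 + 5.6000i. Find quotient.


Conjugate of z2 = -8.5000 - 5.6000i
Numerator: (-7.8000 + 7.0000i)(-8.5000 - 5.6000i) = 105.5000 - 15.8200i
Denominator: (-8.5)^2 + 5.6^2 = 103.61
Result = (105.5000 - 15.8200i)/103.61

1.0182 - 0.1527i


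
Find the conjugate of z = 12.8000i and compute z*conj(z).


z_bar = -12.8000i
z*z_bar = 0^2 + 12.8^2 = 0 + 163.84 = 163.84

z_bar = -12.8000i, z*z_bar = 163.84


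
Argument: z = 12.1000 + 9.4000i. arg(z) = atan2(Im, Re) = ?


Re = 12.1, Im = 9.4
arg = atan2(9.4, 12.1) = 37.8422 degrees

arg(z) = 37.8422 degrees


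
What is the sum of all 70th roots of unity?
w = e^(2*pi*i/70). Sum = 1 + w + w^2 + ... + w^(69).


The sum of all 70th roots of unity is 0.
Geometric series: (1 - w^70)/(1 - w) = (1-1)/(1-w) = 0 since w^70 = 1, w ≠ 1.
Alternatively: coefficient of z^69 in z^70 - 1 is 0.

0


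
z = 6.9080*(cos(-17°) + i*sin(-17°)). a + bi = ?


a = 6.9080*cos(-17°) = 6.9080*0.956305 = 6.6062
b = 6.9080*sin(-17°) = 6.9080*(-0.29237) = -2.0197

6.6062 - 2.0197i


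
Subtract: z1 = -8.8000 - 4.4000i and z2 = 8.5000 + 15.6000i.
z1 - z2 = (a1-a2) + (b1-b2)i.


Real: -8.8 - 8.5 = -17.3
Imag: -4.4 - 15.6 = -20

-17.3000 - 20.0000i


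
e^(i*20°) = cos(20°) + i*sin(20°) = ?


cos(20°) = 0.9397
sin(20°) = 0.3420

e^(i*20°) = 0.9397 + 0.3420i


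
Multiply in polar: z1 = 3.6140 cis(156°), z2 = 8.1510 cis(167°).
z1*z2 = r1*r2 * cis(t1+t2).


r = 3.6140 * 8.1510 = 29.4577
theta = 156° + 167° = 323° = 323° (mod 360)

29.4577 cis(323°)


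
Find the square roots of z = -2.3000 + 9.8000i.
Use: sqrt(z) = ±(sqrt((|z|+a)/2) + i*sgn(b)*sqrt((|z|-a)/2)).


|z| = sqrt(5.29+96.04) = 10.0663
sqrt((|z|+a)/2) = sqrt((10.0663+(-2.3))/2) = sqrt(3.8831) = 1.9706
sqrt((|z|-a)/2) = sqrt((10.0663-(-2.3))/2) = sqrt(6.1831) = 2.4866

±(1.9706 + 2.4866i) i.e. 1.9706 + 2.4866i and -1.9706 - 2.4866i


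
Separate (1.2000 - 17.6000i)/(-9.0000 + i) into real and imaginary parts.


Multiply by conjugate: (1.2000 - 17.6000i)(-9.0000 - i) / ((-9)^2 + 1^2)
Numerator real = 1.2*(-9) - (17.6)*1 = -28.4
Numerator imag = -17.6*(-9) - 1.2*1 = 157.2
Denominator = 82
Re(z) = -28.4/82 = -0.3463
Im(z) = 157.2/82 = 1.9171

Re(z) = -0.3463, Im(z) = 1.9171


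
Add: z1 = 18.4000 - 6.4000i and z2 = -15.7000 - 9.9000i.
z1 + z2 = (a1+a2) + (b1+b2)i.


Real: 18.4 - 15.7 = 2.7
Imag: -6.4 - 9.9 = -16.3

2.7000 - 16.3000i


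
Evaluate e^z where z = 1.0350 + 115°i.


e^1.0350 = 2.8151
cos(115°) = -0.4226
sin(115°) = 0.90631
Real = 2.8151*(-0.4226) = -1.1897
Imag = 2.8151*0.90631 = 2.5514

-1.1897 + 2.5514i


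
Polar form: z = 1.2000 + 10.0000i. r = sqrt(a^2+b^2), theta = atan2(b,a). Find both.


r = sqrt(1.44+100) = sqrt(101.44) = 10.0717
theta = atan2(10, 1.2) = 83.1572 degrees

r = 10.0717, theta = 83.1572 degrees


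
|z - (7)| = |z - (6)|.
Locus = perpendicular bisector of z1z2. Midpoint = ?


Equal distances means the locus is the perpendicular bisector of z1 and z2.
Midpoint = ((7+6)/2, (0+0)/2) = (6.5000, 0)

Perpendicular bisector through (6.5000, 0)


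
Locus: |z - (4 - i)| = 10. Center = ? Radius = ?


|z - z0| = r is a circle with center z0 and radius r.
Center = (4, -1), radius = 10

Circle with center (4, -1) and radius 10


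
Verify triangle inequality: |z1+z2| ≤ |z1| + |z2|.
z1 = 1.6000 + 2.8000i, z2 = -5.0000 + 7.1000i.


|z1| = sqrt(1.6^2 + 2.8^2) = sqrt(10.4) = 3.2249
|z2| = sqrt((-5)^2 + 7.1^2) = sqrt(75.41) = 8.6839
z1+z2 = -3.4000 + 9.9000i
|z1+z2| = sqrt(109.57) = 10.4676
|z1|+|z2| = 3.2249 + 8.6839 = 11.9088

|z1+z2| = 10.4676 ≤ |z1|+|z2| = 11.9088 (verified)


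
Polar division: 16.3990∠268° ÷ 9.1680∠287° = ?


r = 16.3990 / 9.1680 = 1.7887
theta = 268° - 287° = -19° = 341° (mod 360)

1.7887 cis(341°)


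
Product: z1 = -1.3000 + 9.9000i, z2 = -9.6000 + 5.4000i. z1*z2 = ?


Real = -1.3*(-9.6) - 9.9*5.4 = 12.48 - 53.46 = -40.98
Imag = -1.3*5.4 - (9.6)*9.9 = -7.02 - (95.04) = -102.06

-40.9800 - 102.0600i


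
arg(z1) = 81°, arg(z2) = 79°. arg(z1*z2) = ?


arg(z1*z2) = 81° + 79° = 160°
Normalized to (-180°, 180°]: 160°

160°


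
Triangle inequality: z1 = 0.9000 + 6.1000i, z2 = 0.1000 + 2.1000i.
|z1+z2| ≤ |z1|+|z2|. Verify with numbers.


|z1| = sqrt(0.9^2 + 6.1^2) = sqrt(38.02) = 6.1660
|z2| = sqrt(0.1^2 + 2.1^2) = sqrt(4.42) = 2.1024
z1+z2 = 1.0000 + 8.2000i
|z1+z2| = sqrt(68.24) = 8.2608
|z1|+|z2| = 6.1660 + 2.1024 = 8.2684

|z1+z2| = 8.2608 ≤ |z1|+|z2| = 8.2684 (verified)


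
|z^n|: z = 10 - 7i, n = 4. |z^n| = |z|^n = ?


|z| = sqrt(100+49) = sqrt(149) = 12.2066
|z^4| = |z|^4 = (sqrt(149))^4 = 149^2 = 22201

|z^4| = 22201


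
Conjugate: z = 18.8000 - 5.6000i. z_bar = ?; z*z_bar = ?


z_bar = 18.8000 + 5.6000i
z*z_bar = 18.8^2 + (-5.6)^2 = 353.44 + 31.36 = 384.8

z_bar = 18.8000 + 5.6000i, z*z_bar = 384.8


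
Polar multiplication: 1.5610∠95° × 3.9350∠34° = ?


r = 1.5610 * 3.9350 = 6.1425
theta = 95° + 34° = 129° = 129° (mod 360)

6.1425 cis(129°)


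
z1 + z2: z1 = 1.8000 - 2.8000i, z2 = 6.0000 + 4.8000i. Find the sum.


Real: 1.8 + 6 = 7.8
Imag: -2.8 + 4.8 = 2

7.8000 + 2.0000i


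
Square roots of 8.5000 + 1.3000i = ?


|z| = sqrt(72.25+1.69) = 8.5988
sqrt((|z|+a)/2) = sqrt((8.5988+8.5)/2) = sqrt(8.5494) = 2.9239
sqrt((|z|-a)/2) = sqrt((8.5988-8.5)/2) = sqrt(0.0494) = 0.2223

±(2.9239 + 0.2223i) i.e. 2.9239 + 0.2223i and -2.9239 - 0.2223i
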